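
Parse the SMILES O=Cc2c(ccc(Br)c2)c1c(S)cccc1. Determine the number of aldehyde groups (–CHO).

The aldehyde motif appears at heavy-atom position 2 in the SMILES.
Other groups present: 1 thiol.
Aldehyde count: 1.

1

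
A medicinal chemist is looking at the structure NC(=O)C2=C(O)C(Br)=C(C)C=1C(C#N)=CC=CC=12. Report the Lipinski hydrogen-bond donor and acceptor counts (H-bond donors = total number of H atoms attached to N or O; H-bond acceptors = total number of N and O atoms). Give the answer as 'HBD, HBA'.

Donors: find every N or O and count the H atoms it carries.
  atom 1 (N): bond orders sum to 1 → 2 H
  atom 3 (O): bond orders sum to 2 → 0 H
  atom 6 (O): bond orders sum to 1 → 1 H
  atom 14 (N): bond orders sum to 3 → 0 H
Lipinski HBD = 3.
Acceptors: N atoms = 2, O atoms = 2 → HBA = 4.

3, 4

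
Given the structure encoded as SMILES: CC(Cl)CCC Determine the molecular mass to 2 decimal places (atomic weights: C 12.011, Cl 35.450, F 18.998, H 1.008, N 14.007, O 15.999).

First, the molecular formula is C5H11Cl (counting implicit H from valence).
  C: 5 × 12.011 = 60.055
  Cl: 1 × 35.450 = 35.450
  H: 11 × 1.008 = 11.088
Sum: 5×12.011 + 1×35.450 + 11×1.008 = 106.593 → 106.59 g/mol.

106.59 g/mol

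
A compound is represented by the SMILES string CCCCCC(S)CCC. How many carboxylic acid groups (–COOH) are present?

0

Scan the SMILES for the carboxylic acid motif — none present.
Groups that are present: 1 thiol.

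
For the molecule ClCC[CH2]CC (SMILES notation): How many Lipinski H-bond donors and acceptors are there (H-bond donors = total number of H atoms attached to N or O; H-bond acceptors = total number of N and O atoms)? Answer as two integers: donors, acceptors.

Donors: find every N or O and count the H atoms it carries.
  (no N or O atoms present)
Lipinski HBD = 0.
Acceptors: N atoms = 0, O atoms = 0 → HBA = 0.

0, 0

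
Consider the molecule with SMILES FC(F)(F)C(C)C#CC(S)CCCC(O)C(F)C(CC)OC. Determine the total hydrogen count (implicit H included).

24

Walk through each heavy atom and fill implicit hydrogens from standard valence (C 4, N 3, O 2, S 2, halogen 1):
  atom 1: F (halogen, monovalent) → 0 H
  atom 2: C, bond orders sum to 4 (valence 4) → 0 H
  atom 3: F (halogen, monovalent) → 0 H
  atom 4: F (halogen, monovalent) → 0 H
  atom 5: C, bond orders sum to 3 (valence 4) → 1 H
  atom 6: C, bond orders sum to 1 (valence 4) → 3 H
  atom 7: C, bond orders sum to 4 (valence 4) → 0 H
  atom 8: C, bond orders sum to 4 (valence 4) → 0 H
  atom 9: C, bond orders sum to 3 (valence 4) → 1 H
  atom 10: S, bond orders sum to 1 (valence 2) → 1 H
  atom 11: C, bond orders sum to 2 (valence 4) → 2 H
  atom 12: C, bond orders sum to 2 (valence 4) → 2 H
  atom 13: C, bond orders sum to 2 (valence 4) → 2 H
  atom 14: C, bond orders sum to 3 (valence 4) → 1 H
  atom 15: O, bond orders sum to 1 (valence 2) → 1 H
  atom 16: C, bond orders sum to 3 (valence 4) → 1 H
  atom 17: F (halogen, monovalent) → 0 H
  atom 18: C, bond orders sum to 3 (valence 4) → 1 H
  atom 19: C, bond orders sum to 2 (valence 4) → 2 H
  atom 20: C, bond orders sum to 1 (valence 4) → 3 H
  atom 21: O, bond orders sum to 2 (valence 2) → 0 H
  atom 22: C, bond orders sum to 1 (valence 4) → 3 H
Total hydrogens: 24.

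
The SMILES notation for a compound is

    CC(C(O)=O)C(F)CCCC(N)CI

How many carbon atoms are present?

9

Count every carbon token in the SMILES (each C, including those in ring-closure positions and inside branches).
Carbon count: 9.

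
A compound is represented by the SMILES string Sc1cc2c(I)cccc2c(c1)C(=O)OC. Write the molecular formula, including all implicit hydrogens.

Walk through each heavy atom and fill implicit hydrogens from standard valence (C 4, N 3, O 2, S 2, halogen 1); for lowercase aromatic atoms, an aromatic c carries 1 H when it has two neighbours and 0 H with three, and aromatic n carries 0 H:
  atom 1: S, bond orders sum to 1 (valence 2) → 1 H
  atom 2: aromatic c, 3 neighbours → 0 H
  atom 3: aromatic c, 2 neighbours → 1 H
  atom 4: aromatic c, 3 neighbours → 0 H
  atom 5: aromatic c, 3 neighbours → 0 H
  atom 6: I (halogen, monovalent) → 0 H
  atom 7: aromatic c, 2 neighbours → 1 H
  atom 8: aromatic c, 2 neighbours → 1 H
  atom 9: aromatic c, 2 neighbours → 1 H
  atom 10: aromatic c, 3 neighbours → 0 H
  atom 11: aromatic c, 3 neighbours → 0 H
  atom 12: aromatic c, 2 neighbours → 1 H
  atom 13: C, bond orders sum to 4 (valence 4) → 0 H
  atom 14: O, bond orders sum to 2 (valence 2) → 0 H
  atom 15: O, bond orders sum to 2 (valence 2) → 0 H
  atom 16: C, bond orders sum to 1 (valence 4) → 3 H
Totals → C:12, H:9, I:1, O:2, S:1.
In Hill order: C12H9IO2S.

C12H9IO2S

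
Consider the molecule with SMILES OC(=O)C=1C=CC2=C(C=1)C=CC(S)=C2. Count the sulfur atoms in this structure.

1

Scan the SMILES for S atoms (remember two-letter symbols like Cl and Br are single atoms).
Sulfur count: 1.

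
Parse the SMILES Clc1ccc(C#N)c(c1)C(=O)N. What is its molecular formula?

Walk through each heavy atom and fill implicit hydrogens from standard valence (C 4, N 3, O 2, S 2, halogen 1); for lowercase aromatic atoms, an aromatic c carries 1 H when it has two neighbours and 0 H with three, and aromatic n carries 0 H:
  atom 1: Cl (halogen, monovalent) → 0 H
  atom 2: aromatic c, 3 neighbours → 0 H
  atom 3: aromatic c, 2 neighbours → 1 H
  atom 4: aromatic c, 2 neighbours → 1 H
  atom 5: aromatic c, 3 neighbours → 0 H
  atom 6: C, bond orders sum to 4 (valence 4) → 0 H
  atom 7: N, bond orders sum to 3 (valence 3) → 0 H
  atom 8: aromatic c, 3 neighbours → 0 H
  atom 9: aromatic c, 2 neighbours → 1 H
  atom 10: C, bond orders sum to 4 (valence 4) → 0 H
  atom 11: O, bond orders sum to 2 (valence 2) → 0 H
  atom 12: N, bond orders sum to 1 (valence 3) → 2 H
Totals → C:8, H:5, Cl:1, N:2, O:1.

C8H5ClN2O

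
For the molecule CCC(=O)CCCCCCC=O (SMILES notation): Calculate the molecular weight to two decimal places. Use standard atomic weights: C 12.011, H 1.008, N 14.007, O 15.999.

170.25 g/mol

First, the molecular formula is C10H18O2 (counting implicit H from valence).
  C: 10 × 12.011 = 120.110
  H: 18 × 1.008 = 18.144
  O: 2 × 15.999 = 31.998
Sum: 10×12.011 + 18×1.008 + 2×15.999 = 170.252 → 170.25 g/mol.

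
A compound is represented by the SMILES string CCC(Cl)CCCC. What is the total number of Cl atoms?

1

Scan the SMILES for Cl atoms (remember two-letter symbols like Cl and Br are single atoms).
Chlorine count: 1.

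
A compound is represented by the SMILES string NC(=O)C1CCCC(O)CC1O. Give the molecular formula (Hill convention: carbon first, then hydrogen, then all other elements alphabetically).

C8H15NO3

Walk through each heavy atom and fill implicit hydrogens from standard valence (C 4, N 3, O 2, S 2, halogen 1):
  atom 1: N, bond orders sum to 1 (valence 3) → 2 H
  atom 2: C, bond orders sum to 4 (valence 4) → 0 H
  atom 3: O, bond orders sum to 2 (valence 2) → 0 H
  atom 4: C, bond orders sum to 3 (valence 4) → 1 H
  atom 5: C, bond orders sum to 2 (valence 4) → 2 H
  atom 6: C, bond orders sum to 2 (valence 4) → 2 H
  atom 7: C, bond orders sum to 2 (valence 4) → 2 H
  atom 8: C, bond orders sum to 3 (valence 4) → 1 H
  atom 9: O, bond orders sum to 1 (valence 2) → 1 H
  atom 10: C, bond orders sum to 2 (valence 4) → 2 H
  atom 11: C, bond orders sum to 3 (valence 4) → 1 H
  atom 12: O, bond orders sum to 1 (valence 2) → 1 H
Totals → C:8, H:15, N:1, O:3.
In Hill order: C8H15NO3.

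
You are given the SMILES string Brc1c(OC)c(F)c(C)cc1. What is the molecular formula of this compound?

C8H8BrFO

Walk through each heavy atom and fill implicit hydrogens from standard valence (C 4, N 3, O 2, S 2, halogen 1); for lowercase aromatic atoms, an aromatic c carries 1 H when it has two neighbours and 0 H with three, and aromatic n carries 0 H:
  atom 1: Br (halogen, monovalent) → 0 H
  atom 2: aromatic c, 3 neighbours → 0 H
  atom 3: aromatic c, 3 neighbours → 0 H
  atom 4: O, bond orders sum to 2 (valence 2) → 0 H
  atom 5: C, bond orders sum to 1 (valence 4) → 3 H
  atom 6: aromatic c, 3 neighbours → 0 H
  atom 7: F (halogen, monovalent) → 0 H
  atom 8: aromatic c, 3 neighbours → 0 H
  atom 9: C, bond orders sum to 1 (valence 4) → 3 H
  atom 10: aromatic c, 2 neighbours → 1 H
  atom 11: aromatic c, 2 neighbours → 1 H
Totals → C:8, H:8, Br:1, F:1, O:1.
In Hill order: C8H8BrFO.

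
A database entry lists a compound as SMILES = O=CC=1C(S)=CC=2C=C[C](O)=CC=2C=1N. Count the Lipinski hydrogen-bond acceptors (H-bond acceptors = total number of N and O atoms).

3

N atoms: 1; O atoms: 2.
Lipinski HBA = 1 + 2 = 3.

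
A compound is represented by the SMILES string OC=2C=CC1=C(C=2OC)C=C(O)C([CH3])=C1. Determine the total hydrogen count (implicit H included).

Walk through each heavy atom and fill implicit hydrogens from standard valence (C 4, N 3, O 2, S 2, halogen 1):
  atom 1: O, bond orders sum to 1 (valence 2) → 1 H
  atom 2: C, bond orders sum to 4 (valence 4) → 0 H
  atom 3: C, bond orders sum to 3 (valence 4) → 1 H
  atom 4: C, bond orders sum to 3 (valence 4) → 1 H
  atom 5: C, bond orders sum to 4 (valence 4) → 0 H
  atom 6: C, bond orders sum to 4 (valence 4) → 0 H
  atom 7: C, bond orders sum to 4 (valence 4) → 0 H
  atom 8: O, bond orders sum to 2 (valence 2) → 0 H
  atom 9: C, bond orders sum to 1 (valence 4) → 3 H
  atom 10: C, bond orders sum to 3 (valence 4) → 1 H
  atom 11: C, bond orders sum to 4 (valence 4) → 0 H
  atom 12: O, bond orders sum to 1 (valence 2) → 1 H
  atom 13: C, bond orders sum to 4 (valence 4) → 0 H
  atom 14: C with explicit H count 3
  atom 15: C, bond orders sum to 3 (valence 4) → 1 H
Total hydrogens: 12.

12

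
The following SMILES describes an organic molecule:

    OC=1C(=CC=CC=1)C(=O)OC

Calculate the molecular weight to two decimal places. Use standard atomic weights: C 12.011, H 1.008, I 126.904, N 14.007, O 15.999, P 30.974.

First, the molecular formula is C8H8O3 (counting implicit H from valence).
  C: 8 × 12.011 = 96.088
  H: 8 × 1.008 = 8.064
  O: 3 × 15.999 = 47.997
Sum: 8×12.011 + 8×1.008 + 3×15.999 = 152.149 → 152.15 g/mol.

152.15 g/mol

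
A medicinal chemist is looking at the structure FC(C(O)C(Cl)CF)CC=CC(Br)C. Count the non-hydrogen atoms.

Every atom symbol written in the SMILES (organic subset) is one heavy atom; implicit H are not written.
Heavy atoms by element → Br:1, C:9, Cl:1, F:2, O:1.
Total: 14.

14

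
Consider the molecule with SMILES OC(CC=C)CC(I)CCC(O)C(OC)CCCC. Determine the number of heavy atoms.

19

Every atom symbol written in the SMILES (organic subset) is one heavy atom; implicit H are not written.
Heavy atoms by element → C:15, I:1, O:3.
Total: 19.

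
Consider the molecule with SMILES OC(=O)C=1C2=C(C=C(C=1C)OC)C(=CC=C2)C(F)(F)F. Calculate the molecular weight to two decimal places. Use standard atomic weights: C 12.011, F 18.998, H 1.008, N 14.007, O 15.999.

284.23 g/mol

First, the molecular formula is C14H11F3O3 (counting implicit H from valence).
  C: 14 × 12.011 = 168.154
  F: 3 × 18.998 = 56.994
  H: 11 × 1.008 = 11.088
  O: 3 × 15.999 = 47.997
Sum: 14×12.011 + 3×18.998 + 11×1.008 + 3×15.999 = 284.233 → 284.23 g/mol.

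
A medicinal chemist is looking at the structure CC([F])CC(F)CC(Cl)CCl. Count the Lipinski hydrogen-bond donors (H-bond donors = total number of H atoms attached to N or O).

0

Donors: find every N or O and count the H atoms it carries.
  (no N or O atoms present)
Lipinski HBD = 0.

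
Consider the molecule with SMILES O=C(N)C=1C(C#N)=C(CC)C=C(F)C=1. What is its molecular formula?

Walk through each heavy atom and fill implicit hydrogens from standard valence (C 4, N 3, O 2, S 2, halogen 1):
  atom 1: O, bond orders sum to 2 (valence 2) → 0 H
  atom 2: C, bond orders sum to 4 (valence 4) → 0 H
  atom 3: N, bond orders sum to 1 (valence 3) → 2 H
  atom 4: C, bond orders sum to 4 (valence 4) → 0 H
  atom 5: C, bond orders sum to 4 (valence 4) → 0 H
  atom 6: C, bond orders sum to 4 (valence 4) → 0 H
  atom 7: N, bond orders sum to 3 (valence 3) → 0 H
  atom 8: C, bond orders sum to 4 (valence 4) → 0 H
  atom 9: C, bond orders sum to 2 (valence 4) → 2 H
  atom 10: C, bond orders sum to 1 (valence 4) → 3 H
  atom 11: C, bond orders sum to 3 (valence 4) → 1 H
  atom 12: C, bond orders sum to 4 (valence 4) → 0 H
  atom 13: F (halogen, monovalent) → 0 H
  atom 14: C, bond orders sum to 3 (valence 4) → 1 H
Totals → C:10, H:9, F:1, N:2, O:1.
In Hill order: C10H9FN2O.

C10H9FN2O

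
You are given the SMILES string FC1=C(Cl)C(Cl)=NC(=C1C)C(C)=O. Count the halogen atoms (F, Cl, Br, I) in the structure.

Halogen atoms appear at heavy-atom positions 1, 4, 6 (2×Cl, 1×F).
Other groups present: 1 ketone.
Halogen count: 3.

3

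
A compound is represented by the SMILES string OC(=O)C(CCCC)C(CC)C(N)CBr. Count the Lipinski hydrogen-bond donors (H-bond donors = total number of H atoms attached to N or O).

3

Donors: find every N or O and count the H atoms it carries.
  atom 1 (O): bond orders sum to 1 → 1 H
  atom 3 (O): bond orders sum to 2 → 0 H
  atom 13 (N): bond orders sum to 1 → 2 H
Lipinski HBD = 3.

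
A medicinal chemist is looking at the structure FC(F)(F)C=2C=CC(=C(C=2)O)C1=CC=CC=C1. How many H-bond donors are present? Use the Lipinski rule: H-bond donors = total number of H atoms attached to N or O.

1

Donors: find every N or O and count the H atoms it carries.
  atom 11 (O): bond orders sum to 1 → 1 H
Lipinski HBD = 1.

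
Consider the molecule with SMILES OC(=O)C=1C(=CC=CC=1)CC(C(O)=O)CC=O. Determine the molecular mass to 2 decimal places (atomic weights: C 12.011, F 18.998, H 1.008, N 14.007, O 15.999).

First, the molecular formula is C12H12O5 (counting implicit H from valence).
  C: 12 × 12.011 = 144.132
  H: 12 × 1.008 = 12.096
  O: 5 × 15.999 = 79.995
Sum: 12×12.011 + 12×1.008 + 5×15.999 = 236.223 → 236.22 g/mol.

236.22 g/mol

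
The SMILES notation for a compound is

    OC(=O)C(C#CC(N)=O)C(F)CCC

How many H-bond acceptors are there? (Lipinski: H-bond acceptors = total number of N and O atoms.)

4

N atoms: 1; O atoms: 3.
Lipinski HBA = 1 + 3 = 4.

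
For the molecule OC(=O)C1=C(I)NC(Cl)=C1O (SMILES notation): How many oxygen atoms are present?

3

Scan the SMILES for O atoms (remember two-letter symbols like Cl and Br are single atoms).
Oxygen count: 3.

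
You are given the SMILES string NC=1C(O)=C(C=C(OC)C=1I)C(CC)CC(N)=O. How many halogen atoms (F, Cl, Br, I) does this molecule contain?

Halogen atoms appear at heavy-atom position 11 (1×I).
Other groups present: 1 amide, 1 ether, 1 hydroxyl, 1 primary amine.
Halogen count: 1.

1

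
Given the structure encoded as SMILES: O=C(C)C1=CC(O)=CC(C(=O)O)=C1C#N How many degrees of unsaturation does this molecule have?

8

Molecular formula: C10H7NO4.
DoU = (2C + 2 + N − H − X) / 2, where X is the halogen count and O/S are ignored.
    = (2·10 + 2 + 1 − 7 − 0) / 2 = 16 / 2 = 8.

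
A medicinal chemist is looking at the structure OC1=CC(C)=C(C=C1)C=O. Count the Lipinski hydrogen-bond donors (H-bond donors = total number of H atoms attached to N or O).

Donors: find every N or O and count the H atoms it carries.
  atom 1 (O): bond orders sum to 1 → 1 H
  atom 10 (O): bond orders sum to 2 → 0 H
Lipinski HBD = 1.

1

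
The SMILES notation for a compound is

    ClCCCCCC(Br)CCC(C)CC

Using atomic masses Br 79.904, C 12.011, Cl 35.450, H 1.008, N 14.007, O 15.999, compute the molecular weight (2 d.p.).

First, the molecular formula is C12H24BrCl (counting implicit H from valence).
  Br: 1 × 79.904 = 79.904
  C: 12 × 12.011 = 144.132
  Cl: 1 × 35.450 = 35.450
  H: 24 × 1.008 = 24.192
Sum: 1×79.904 + 12×12.011 + 1×35.450 + 24×1.008 = 283.678 → 283.68 g/mol.

283.68 g/mol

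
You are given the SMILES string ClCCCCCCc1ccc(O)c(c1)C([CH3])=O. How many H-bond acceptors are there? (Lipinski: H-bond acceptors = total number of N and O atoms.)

2

N atoms: 0; O atoms: 2.
Lipinski HBA = 0 + 2 = 2.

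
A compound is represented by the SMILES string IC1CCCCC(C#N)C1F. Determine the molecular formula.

Walk through each heavy atom and fill implicit hydrogens from standard valence (C 4, N 3, O 2, S 2, halogen 1):
  atom 1: I (halogen, monovalent) → 0 H
  atom 2: C, bond orders sum to 3 (valence 4) → 1 H
  atom 3: C, bond orders sum to 2 (valence 4) → 2 H
  atom 4: C, bond orders sum to 2 (valence 4) → 2 H
  atom 5: C, bond orders sum to 2 (valence 4) → 2 H
  atom 6: C, bond orders sum to 2 (valence 4) → 2 H
  atom 7: C, bond orders sum to 3 (valence 4) → 1 H
  atom 8: C, bond orders sum to 4 (valence 4) → 0 H
  atom 9: N, bond orders sum to 3 (valence 3) → 0 H
  atom 10: C, bond orders sum to 3 (valence 4) → 1 H
  atom 11: F (halogen, monovalent) → 0 H
Totals → C:8, H:11, F:1, I:1, N:1.

C8H11FIN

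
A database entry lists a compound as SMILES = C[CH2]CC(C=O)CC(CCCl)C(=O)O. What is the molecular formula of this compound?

C10H17ClO3

Walk through each heavy atom and fill implicit hydrogens from standard valence (C 4, N 3, O 2, S 2, halogen 1):
  atom 1: C, bond orders sum to 1 (valence 4) → 3 H
  atom 2: C with explicit H count 2
  atom 3: C, bond orders sum to 2 (valence 4) → 2 H
  atom 4: C, bond orders sum to 3 (valence 4) → 1 H
  atom 5: C, bond orders sum to 3 (valence 4) → 1 H
  atom 6: O, bond orders sum to 2 (valence 2) → 0 H
  atom 7: C, bond orders sum to 2 (valence 4) → 2 H
  atom 8: C, bond orders sum to 3 (valence 4) → 1 H
  atom 9: C, bond orders sum to 2 (valence 4) → 2 H
  atom 10: C, bond orders sum to 2 (valence 4) → 2 H
  atom 11: Cl (halogen, monovalent) → 0 H
  atom 12: C, bond orders sum to 4 (valence 4) → 0 H
  atom 13: O, bond orders sum to 2 (valence 2) → 0 H
  atom 14: O, bond orders sum to 1 (valence 2) → 1 H
Totals → C:10, H:17, Cl:1, O:3.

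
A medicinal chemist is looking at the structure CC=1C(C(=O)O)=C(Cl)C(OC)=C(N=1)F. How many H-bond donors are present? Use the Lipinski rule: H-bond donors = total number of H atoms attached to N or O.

1

Donors: find every N or O and count the H atoms it carries.
  atom 5 (O): bond orders sum to 2 → 0 H
  atom 6 (O): bond orders sum to 1 → 1 H
  atom 10 (O): bond orders sum to 2 → 0 H
  atom 13 (N): bond orders sum to 3 → 0 H
Lipinski HBD = 1.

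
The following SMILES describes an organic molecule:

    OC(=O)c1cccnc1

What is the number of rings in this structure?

1

In SMILES, each pair of matching ring-closure digits denotes one ring-closing bond; the number of such bonds equals the number of independent rings.
Ring-closure bonds here: 1.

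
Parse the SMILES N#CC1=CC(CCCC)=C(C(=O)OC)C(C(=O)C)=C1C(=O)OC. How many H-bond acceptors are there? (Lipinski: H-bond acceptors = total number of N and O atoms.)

N atoms: 1; O atoms: 5.
Lipinski HBA = 1 + 5 = 6.

6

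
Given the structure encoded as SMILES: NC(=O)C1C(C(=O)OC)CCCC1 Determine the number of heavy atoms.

Every atom symbol written in the SMILES (organic subset) is one heavy atom; implicit H are not written.
Heavy atoms by element → C:9, N:1, O:3.
Total: 13.

13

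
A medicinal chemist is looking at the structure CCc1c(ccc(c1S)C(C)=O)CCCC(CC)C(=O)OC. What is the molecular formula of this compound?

Walk through each heavy atom and fill implicit hydrogens from standard valence (C 4, N 3, O 2, S 2, halogen 1); for lowercase aromatic atoms, an aromatic c carries 1 H when it has two neighbours and 0 H with three, and aromatic n carries 0 H:
  atom 1: C, bond orders sum to 1 (valence 4) → 3 H
  atom 2: C, bond orders sum to 2 (valence 4) → 2 H
  atom 3: aromatic c, 3 neighbours → 0 H
  atom 4: aromatic c, 3 neighbours → 0 H
  atom 5: aromatic c, 2 neighbours → 1 H
  atom 6: aromatic c, 2 neighbours → 1 H
  atom 7: aromatic c, 3 neighbours → 0 H
  atom 8: aromatic c, 3 neighbours → 0 H
  atom 9: S, bond orders sum to 1 (valence 2) → 1 H
  atom 10: C, bond orders sum to 4 (valence 4) → 0 H
  atom 11: C, bond orders sum to 1 (valence 4) → 3 H
  atom 12: O, bond orders sum to 2 (valence 2) → 0 H
  atom 13: C, bond orders sum to 2 (valence 4) → 2 H
  atom 14: C, bond orders sum to 2 (valence 4) → 2 H
  atom 15: C, bond orders sum to 2 (valence 4) → 2 H
  atom 16: C, bond orders sum to 3 (valence 4) → 1 H
  atom 17: C, bond orders sum to 2 (valence 4) → 2 H
  atom 18: C, bond orders sum to 1 (valence 4) → 3 H
  atom 19: C, bond orders sum to 4 (valence 4) → 0 H
  atom 20: O, bond orders sum to 2 (valence 2) → 0 H
  atom 21: O, bond orders sum to 2 (valence 2) → 0 H
  atom 22: C, bond orders sum to 1 (valence 4) → 3 H
Totals → C:18, H:26, O:3, S:1.
In Hill order: C18H26O3S.

C18H26O3S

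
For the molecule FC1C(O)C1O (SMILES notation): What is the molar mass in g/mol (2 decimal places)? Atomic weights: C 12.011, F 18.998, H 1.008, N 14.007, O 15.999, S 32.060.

First, the molecular formula is C3H5FO2 (counting implicit H from valence).
  C: 3 × 12.011 = 36.033
  F: 1 × 18.998 = 18.998
  H: 5 × 1.008 = 5.040
  O: 2 × 15.999 = 31.998
Sum: 3×12.011 + 1×18.998 + 5×1.008 + 2×15.999 = 92.069 → 92.07 g/mol.

92.07 g/mol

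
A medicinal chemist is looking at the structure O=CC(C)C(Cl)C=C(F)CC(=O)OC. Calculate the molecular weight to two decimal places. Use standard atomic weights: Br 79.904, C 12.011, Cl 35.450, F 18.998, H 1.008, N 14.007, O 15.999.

222.64 g/mol

First, the molecular formula is C9H12ClFO3 (counting implicit H from valence).
  C: 9 × 12.011 = 108.099
  Cl: 1 × 35.450 = 35.450
  F: 1 × 18.998 = 18.998
  H: 12 × 1.008 = 12.096
  O: 3 × 15.999 = 47.997
Sum: 9×12.011 + 1×35.450 + 1×18.998 + 12×1.008 + 3×15.999 = 222.640 → 222.64 g/mol.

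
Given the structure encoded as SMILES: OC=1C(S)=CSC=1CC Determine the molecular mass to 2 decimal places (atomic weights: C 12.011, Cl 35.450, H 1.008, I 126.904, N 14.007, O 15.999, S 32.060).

First, the molecular formula is C6H8OS2 (counting implicit H from valence).
  C: 6 × 12.011 = 72.066
  H: 8 × 1.008 = 8.064
  O: 1 × 15.999 = 15.999
  S: 2 × 32.060 = 64.120
Sum: 6×12.011 + 8×1.008 + 1×15.999 + 2×32.060 = 160.249 → 160.25 g/mol.

160.25 g/mol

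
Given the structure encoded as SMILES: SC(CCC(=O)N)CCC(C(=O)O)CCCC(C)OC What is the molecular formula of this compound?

C14H27NO4S

Walk through each heavy atom and fill implicit hydrogens from standard valence (C 4, N 3, O 2, S 2, halogen 1):
  atom 1: S, bond orders sum to 1 (valence 2) → 1 H
  atom 2: C, bond orders sum to 3 (valence 4) → 1 H
  atom 3: C, bond orders sum to 2 (valence 4) → 2 H
  atom 4: C, bond orders sum to 2 (valence 4) → 2 H
  atom 5: C, bond orders sum to 4 (valence 4) → 0 H
  atom 6: O, bond orders sum to 2 (valence 2) → 0 H
  atom 7: N, bond orders sum to 1 (valence 3) → 2 H
  atom 8: C, bond orders sum to 2 (valence 4) → 2 H
  atom 9: C, bond orders sum to 2 (valence 4) → 2 H
  atom 10: C, bond orders sum to 3 (valence 4) → 1 H
  atom 11: C, bond orders sum to 4 (valence 4) → 0 H
  atom 12: O, bond orders sum to 2 (valence 2) → 0 H
  atom 13: O, bond orders sum to 1 (valence 2) → 1 H
  atom 14: C, bond orders sum to 2 (valence 4) → 2 H
  atom 15: C, bond orders sum to 2 (valence 4) → 2 H
  atom 16: C, bond orders sum to 2 (valence 4) → 2 H
  atom 17: C, bond orders sum to 3 (valence 4) → 1 H
  atom 18: C, bond orders sum to 1 (valence 4) → 3 H
  atom 19: O, bond orders sum to 2 (valence 2) → 0 H
  atom 20: C, bond orders sum to 1 (valence 4) → 3 H
Totals → C:14, H:27, N:1, O:4, S:1.
In Hill order: C14H27NO4S.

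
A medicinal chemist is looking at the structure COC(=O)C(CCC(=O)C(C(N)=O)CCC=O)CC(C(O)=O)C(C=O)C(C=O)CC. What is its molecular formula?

Walk through each heavy atom and fill implicit hydrogens from standard valence (C 4, N 3, O 2, S 2, halogen 1):
  atom 1: C, bond orders sum to 1 (valence 4) → 3 H
  atom 2: O, bond orders sum to 2 (valence 2) → 0 H
  atom 3: C, bond orders sum to 4 (valence 4) → 0 H
  atom 4: O, bond orders sum to 2 (valence 2) → 0 H
  atom 5: C, bond orders sum to 3 (valence 4) → 1 H
  atom 6: C, bond orders sum to 2 (valence 4) → 2 H
  atom 7: C, bond orders sum to 2 (valence 4) → 2 H
  atom 8: C, bond orders sum to 4 (valence 4) → 0 H
  atom 9: O, bond orders sum to 2 (valence 2) → 0 H
  atom 10: C, bond orders sum to 3 (valence 4) → 1 H
  atom 11: C, bond orders sum to 4 (valence 4) → 0 H
  atom 12: N, bond orders sum to 1 (valence 3) → 2 H
  atom 13: O, bond orders sum to 2 (valence 2) → 0 H
  atom 14: C, bond orders sum to 2 (valence 4) → 2 H
  atom 15: C, bond orders sum to 2 (valence 4) → 2 H
  atom 16: C, bond orders sum to 3 (valence 4) → 1 H
  atom 17: O, bond orders sum to 2 (valence 2) → 0 H
  atom 18: C, bond orders sum to 2 (valence 4) → 2 H
  atom 19: C, bond orders sum to 3 (valence 4) → 1 H
  atom 20: C, bond orders sum to 4 (valence 4) → 0 H
  atom 21: O, bond orders sum to 1 (valence 2) → 1 H
  atom 22: O, bond orders sum to 2 (valence 2) → 0 H
  atom 23: C, bond orders sum to 3 (valence 4) → 1 H
  atom 24: C, bond orders sum to 3 (valence 4) → 1 H
  atom 25: O, bond orders sum to 2 (valence 2) → 0 H
  atom 26: C, bond orders sum to 3 (valence 4) → 1 H
  atom 27: C, bond orders sum to 3 (valence 4) → 1 H
  atom 28: O, bond orders sum to 2 (valence 2) → 0 H
  atom 29: C, bond orders sum to 2 (valence 4) → 2 H
  atom 30: C, bond orders sum to 1 (valence 4) → 3 H
Totals → C:20, H:29, N:1, O:9.

C20H29NO9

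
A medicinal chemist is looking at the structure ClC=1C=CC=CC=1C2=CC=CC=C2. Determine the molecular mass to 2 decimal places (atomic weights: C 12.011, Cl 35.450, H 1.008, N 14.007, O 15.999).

First, the molecular formula is C12H9Cl (counting implicit H from valence).
  C: 12 × 12.011 = 144.132
  Cl: 1 × 35.450 = 35.450
  H: 9 × 1.008 = 9.072
Sum: 12×12.011 + 1×35.450 + 9×1.008 = 188.654 → 188.65 g/mol.

188.65 g/mol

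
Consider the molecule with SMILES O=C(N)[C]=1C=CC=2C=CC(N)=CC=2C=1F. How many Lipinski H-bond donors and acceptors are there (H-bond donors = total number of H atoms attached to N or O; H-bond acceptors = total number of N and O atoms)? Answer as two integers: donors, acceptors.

4, 3

Donors: find every N or O and count the H atoms it carries.
  atom 1 (O): bond orders sum to 2 → 0 H
  atom 3 (N): bond orders sum to 1 → 2 H
  atom 11 (N): bond orders sum to 1 → 2 H
Lipinski HBD = 4.
Acceptors: N atoms = 2, O atoms = 1 → HBA = 3.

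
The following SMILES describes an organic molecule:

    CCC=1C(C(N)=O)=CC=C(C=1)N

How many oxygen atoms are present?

Scan the SMILES for O atoms (remember two-letter symbols like Cl and Br are single atoms).
Oxygen count: 1.

1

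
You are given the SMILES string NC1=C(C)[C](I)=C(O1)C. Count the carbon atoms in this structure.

Count every carbon token in the SMILES (each C, including those in ring-closure positions and inside branches).
Carbon count: 6.

6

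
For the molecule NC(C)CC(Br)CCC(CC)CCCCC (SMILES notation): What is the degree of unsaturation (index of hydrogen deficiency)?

Degree of unsaturation = (number of rings) + (number of π bonds).
Ring closures in the SMILES: 0.
π bonds: none → 0 DoU from unsaturation.
Total DoU = 0 + 0 = 0.

0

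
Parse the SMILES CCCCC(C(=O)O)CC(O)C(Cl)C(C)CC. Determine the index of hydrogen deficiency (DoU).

1

Degree of unsaturation = (number of rings) + (number of π bonds).
Ring closures in the SMILES: 0.
π bonds: 1 double bond (each 1 DoU) → 1 DoU from unsaturation.
Total DoU = 0 + 1 = 1.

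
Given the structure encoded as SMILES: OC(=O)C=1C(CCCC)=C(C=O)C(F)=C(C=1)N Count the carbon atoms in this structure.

12

Count every carbon token in the SMILES (each C, including those in ring-closure positions and inside branches).
Carbon count: 12.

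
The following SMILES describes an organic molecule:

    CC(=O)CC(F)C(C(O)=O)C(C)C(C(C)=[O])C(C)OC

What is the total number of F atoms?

Scan the SMILES for F atoms (remember two-letter symbols like Cl and Br are single atoms).
Fluorine count: 1.

1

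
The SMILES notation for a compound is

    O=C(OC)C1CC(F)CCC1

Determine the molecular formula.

Walk through each heavy atom and fill implicit hydrogens from standard valence (C 4, N 3, O 2, S 2, halogen 1):
  atom 1: O, bond orders sum to 2 (valence 2) → 0 H
  atom 2: C, bond orders sum to 4 (valence 4) → 0 H
  atom 3: O, bond orders sum to 2 (valence 2) → 0 H
  atom 4: C, bond orders sum to 1 (valence 4) → 3 H
  atom 5: C, bond orders sum to 3 (valence 4) → 1 H
  atom 6: C, bond orders sum to 2 (valence 4) → 2 H
  atom 7: C, bond orders sum to 3 (valence 4) → 1 H
  atom 8: F (halogen, monovalent) → 0 H
  atom 9: C, bond orders sum to 2 (valence 4) → 2 H
  atom 10: C, bond orders sum to 2 (valence 4) → 2 H
  atom 11: C, bond orders sum to 2 (valence 4) → 2 H
Totals → C:8, H:13, F:1, O:2.
In Hill order: C8H13FO2.

C8H13FO2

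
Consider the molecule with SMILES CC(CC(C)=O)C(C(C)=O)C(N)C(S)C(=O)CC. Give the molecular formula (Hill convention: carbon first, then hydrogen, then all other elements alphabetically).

C13H23NO3S

Walk through each heavy atom and fill implicit hydrogens from standard valence (C 4, N 3, O 2, S 2, halogen 1):
  atom 1: C, bond orders sum to 1 (valence 4) → 3 H
  atom 2: C, bond orders sum to 3 (valence 4) → 1 H
  atom 3: C, bond orders sum to 2 (valence 4) → 2 H
  atom 4: C, bond orders sum to 4 (valence 4) → 0 H
  atom 5: C, bond orders sum to 1 (valence 4) → 3 H
  atom 6: O, bond orders sum to 2 (valence 2) → 0 H
  atom 7: C, bond orders sum to 3 (valence 4) → 1 H
  atom 8: C, bond orders sum to 4 (valence 4) → 0 H
  atom 9: C, bond orders sum to 1 (valence 4) → 3 H
  atom 10: O, bond orders sum to 2 (valence 2) → 0 H
  atom 11: C, bond orders sum to 3 (valence 4) → 1 H
  atom 12: N, bond orders sum to 1 (valence 3) → 2 H
  atom 13: C, bond orders sum to 3 (valence 4) → 1 H
  atom 14: S, bond orders sum to 1 (valence 2) → 1 H
  atom 15: C, bond orders sum to 4 (valence 4) → 0 H
  atom 16: O, bond orders sum to 2 (valence 2) → 0 H
  atom 17: C, bond orders sum to 2 (valence 4) → 2 H
  atom 18: C, bond orders sum to 1 (valence 4) → 3 H
Totals → C:13, H:23, N:1, O:3, S:1.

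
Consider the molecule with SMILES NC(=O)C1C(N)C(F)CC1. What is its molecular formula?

Walk through each heavy atom and fill implicit hydrogens from standard valence (C 4, N 3, O 2, S 2, halogen 1):
  atom 1: N, bond orders sum to 1 (valence 3) → 2 H
  atom 2: C, bond orders sum to 4 (valence 4) → 0 H
  atom 3: O, bond orders sum to 2 (valence 2) → 0 H
  atom 4: C, bond orders sum to 3 (valence 4) → 1 H
  atom 5: C, bond orders sum to 3 (valence 4) → 1 H
  atom 6: N, bond orders sum to 1 (valence 3) → 2 H
  atom 7: C, bond orders sum to 3 (valence 4) → 1 H
  atom 8: F (halogen, monovalent) → 0 H
  atom 9: C, bond orders sum to 2 (valence 4) → 2 H
  atom 10: C, bond orders sum to 2 (valence 4) → 2 H
Totals → C:6, H:11, F:1, N:2, O:1.

C6H11FN2O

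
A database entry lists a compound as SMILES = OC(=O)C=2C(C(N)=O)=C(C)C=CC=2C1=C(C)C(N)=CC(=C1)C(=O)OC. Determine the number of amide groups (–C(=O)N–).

The amide motif appears at heavy-atom position 6 in the SMILES.
Other groups present: 1 carboxylic acid, 1 ester, 1 primary amine.
Amide count: 1.

1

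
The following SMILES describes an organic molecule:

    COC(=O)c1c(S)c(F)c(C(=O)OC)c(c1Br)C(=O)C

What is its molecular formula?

C12H10BrFO5S

Walk through each heavy atom and fill implicit hydrogens from standard valence (C 4, N 3, O 2, S 2, halogen 1); for lowercase aromatic atoms, an aromatic c carries 1 H when it has two neighbours and 0 H with three, and aromatic n carries 0 H:
  atom 1: C, bond orders sum to 1 (valence 4) → 3 H
  atom 2: O, bond orders sum to 2 (valence 2) → 0 H
  atom 3: C, bond orders sum to 4 (valence 4) → 0 H
  atom 4: O, bond orders sum to 2 (valence 2) → 0 H
  atom 5: aromatic c, 3 neighbours → 0 H
  atom 6: aromatic c, 3 neighbours → 0 H
  atom 7: S, bond orders sum to 1 (valence 2) → 1 H
  atom 8: aromatic c, 3 neighbours → 0 H
  atom 9: F (halogen, monovalent) → 0 H
  atom 10: aromatic c, 3 neighbours → 0 H
  atom 11: C, bond orders sum to 4 (valence 4) → 0 H
  atom 12: O, bond orders sum to 2 (valence 2) → 0 H
  atom 13: O, bond orders sum to 2 (valence 2) → 0 H
  atom 14: C, bond orders sum to 1 (valence 4) → 3 H
  atom 15: aromatic c, 3 neighbours → 0 H
  atom 16: aromatic c, 3 neighbours → 0 H
  atom 17: Br (halogen, monovalent) → 0 H
  atom 18: C, bond orders sum to 4 (valence 4) → 0 H
  atom 19: O, bond orders sum to 2 (valence 2) → 0 H
  atom 20: C, bond orders sum to 1 (valence 4) → 3 H
Totals → C:12, H:10, Br:1, F:1, O:5, S:1.
In Hill order: C12H10BrFO5S.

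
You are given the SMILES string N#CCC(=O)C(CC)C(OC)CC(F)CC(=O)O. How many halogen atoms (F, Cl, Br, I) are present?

1

Halogen atoms appear at heavy-atom position 14 (1×F).
Other groups present: 1 carboxylic acid, 1 ether, 1 ketone, 1 nitrile.
Halogen count: 1.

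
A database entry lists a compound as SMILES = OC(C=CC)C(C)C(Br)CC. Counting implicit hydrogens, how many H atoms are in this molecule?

17

Walk through each heavy atom and fill implicit hydrogens from standard valence (C 4, N 3, O 2, S 2, halogen 1):
  atom 1: O, bond orders sum to 1 (valence 2) → 1 H
  atom 2: C, bond orders sum to 3 (valence 4) → 1 H
  atom 3: C, bond orders sum to 3 (valence 4) → 1 H
  atom 4: C, bond orders sum to 3 (valence 4) → 1 H
  atom 5: C, bond orders sum to 1 (valence 4) → 3 H
  atom 6: C, bond orders sum to 3 (valence 4) → 1 H
  atom 7: C, bond orders sum to 1 (valence 4) → 3 H
  atom 8: C, bond orders sum to 3 (valence 4) → 1 H
  atom 9: Br (halogen, monovalent) → 0 H
  atom 10: C, bond orders sum to 2 (valence 4) → 2 H
  atom 11: C, bond orders sum to 1 (valence 4) → 3 H
Total hydrogens: 17.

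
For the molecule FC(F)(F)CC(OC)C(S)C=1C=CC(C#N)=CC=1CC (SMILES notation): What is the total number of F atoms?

3

Scan the SMILES for F atoms (remember two-letter symbols like Cl and Br are single atoms).
Fluorine count: 3.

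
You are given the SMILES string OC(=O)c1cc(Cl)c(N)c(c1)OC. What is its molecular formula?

C8H8ClNO3

Walk through each heavy atom and fill implicit hydrogens from standard valence (C 4, N 3, O 2, S 2, halogen 1); for lowercase aromatic atoms, an aromatic c carries 1 H when it has two neighbours and 0 H with three, and aromatic n carries 0 H:
  atom 1: O, bond orders sum to 1 (valence 2) → 1 H
  atom 2: C, bond orders sum to 4 (valence 4) → 0 H
  atom 3: O, bond orders sum to 2 (valence 2) → 0 H
  atom 4: aromatic c, 3 neighbours → 0 H
  atom 5: aromatic c, 2 neighbours → 1 H
  atom 6: aromatic c, 3 neighbours → 0 H
  atom 7: Cl (halogen, monovalent) → 0 H
  atom 8: aromatic c, 3 neighbours → 0 H
  atom 9: N, bond orders sum to 1 (valence 3) → 2 H
  atom 10: aromatic c, 3 neighbours → 0 H
  atom 11: aromatic c, 2 neighbours → 1 H
  atom 12: O, bond orders sum to 2 (valence 2) → 0 H
  atom 13: C, bond orders sum to 1 (valence 4) → 3 H
Totals → C:8, H:8, Cl:1, N:1, O:3.
In Hill order: C8H8ClNO3.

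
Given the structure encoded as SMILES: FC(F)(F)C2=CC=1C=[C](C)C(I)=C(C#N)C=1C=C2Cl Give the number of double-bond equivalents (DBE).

9

Degree of unsaturation = (number of rings) + (number of π bonds).
Ring closures in the SMILES: 2.
π bonds: 5 double bonds (each 1 DoU), 1 triple bond (each 2 DoU) → 7 DoU from unsaturation.
Total DoU = 2 + 7 = 9.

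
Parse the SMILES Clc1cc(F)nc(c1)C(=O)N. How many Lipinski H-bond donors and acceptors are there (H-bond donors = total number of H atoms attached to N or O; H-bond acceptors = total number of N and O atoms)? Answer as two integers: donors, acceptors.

2, 3

Donors: find every N or O and count the H atoms it carries.
  atom 6 (N): bond orders sum to 3 → 0 H
  atom 10 (O): bond orders sum to 2 → 0 H
  atom 11 (N): bond orders sum to 1 → 2 H
Lipinski HBD = 2.
Acceptors: N atoms = 2, O atoms = 1 → HBA = 3.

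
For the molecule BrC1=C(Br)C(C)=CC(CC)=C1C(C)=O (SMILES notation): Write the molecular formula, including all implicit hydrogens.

Walk through each heavy atom and fill implicit hydrogens from standard valence (C 4, N 3, O 2, S 2, halogen 1):
  atom 1: Br (halogen, monovalent) → 0 H
  atom 2: C, bond orders sum to 4 (valence 4) → 0 H
  atom 3: C, bond orders sum to 4 (valence 4) → 0 H
  atom 4: Br (halogen, monovalent) → 0 H
  atom 5: C, bond orders sum to 4 (valence 4) → 0 H
  atom 6: C, bond orders sum to 1 (valence 4) → 3 H
  atom 7: C, bond orders sum to 3 (valence 4) → 1 H
  atom 8: C, bond orders sum to 4 (valence 4) → 0 H
  atom 9: C, bond orders sum to 2 (valence 4) → 2 H
  atom 10: C, bond orders sum to 1 (valence 4) → 3 H
  atom 11: C, bond orders sum to 4 (valence 4) → 0 H
  atom 12: C, bond orders sum to 4 (valence 4) → 0 H
  atom 13: C, bond orders sum to 1 (valence 4) → 3 H
  atom 14: O, bond orders sum to 2 (valence 2) → 0 H
Totals → C:11, H:12, Br:2, O:1.
In Hill order: C11H12Br2O.

C11H12Br2O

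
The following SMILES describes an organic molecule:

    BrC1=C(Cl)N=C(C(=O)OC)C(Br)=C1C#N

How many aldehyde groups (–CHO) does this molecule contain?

0

Scan the SMILES for the aldehyde motif — none present.
Groups that are present: 1 ester, 1 nitrile.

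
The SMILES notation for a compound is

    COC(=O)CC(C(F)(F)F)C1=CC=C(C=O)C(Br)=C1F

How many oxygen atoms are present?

3

Scan the SMILES for O atoms (remember two-letter symbols like Cl and Br are single atoms).
Oxygen count: 3.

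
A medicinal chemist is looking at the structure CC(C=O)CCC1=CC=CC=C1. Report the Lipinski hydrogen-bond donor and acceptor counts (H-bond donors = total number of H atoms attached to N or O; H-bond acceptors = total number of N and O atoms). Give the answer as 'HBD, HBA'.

Donors: find every N or O and count the H atoms it carries.
  atom 4 (O): bond orders sum to 2 → 0 H
Lipinski HBD = 0.
Acceptors: N atoms = 0, O atoms = 1 → HBA = 1.

0, 1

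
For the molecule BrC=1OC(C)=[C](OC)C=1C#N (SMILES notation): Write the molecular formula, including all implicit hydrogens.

Walk through each heavy atom and fill implicit hydrogens from standard valence (C 4, N 3, O 2, S 2, halogen 1):
  atom 1: Br (halogen, monovalent) → 0 H
  atom 2: C, bond orders sum to 4 (valence 4) → 0 H
  atom 3: O, bond orders sum to 2 (valence 2) → 0 H
  atom 4: C, bond orders sum to 4 (valence 4) → 0 H
  atom 5: C, bond orders sum to 1 (valence 4) → 3 H
  atom 6: C with explicit H count 0
  atom 7: O, bond orders sum to 2 (valence 2) → 0 H
  atom 8: C, bond orders sum to 1 (valence 4) → 3 H
  atom 9: C, bond orders sum to 4 (valence 4) → 0 H
  atom 10: C, bond orders sum to 4 (valence 4) → 0 H
  atom 11: N, bond orders sum to 3 (valence 3) → 0 H
Totals → C:7, H:6, Br:1, N:1, O:2.
In Hill order: C7H6BrNO2.

C7H6BrNO2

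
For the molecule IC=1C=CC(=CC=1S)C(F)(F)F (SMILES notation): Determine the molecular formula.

Walk through each heavy atom and fill implicit hydrogens from standard valence (C 4, N 3, O 2, S 2, halogen 1):
  atom 1: I (halogen, monovalent) → 0 H
  atom 2: C, bond orders sum to 4 (valence 4) → 0 H
  atom 3: C, bond orders sum to 3 (valence 4) → 1 H
  atom 4: C, bond orders sum to 3 (valence 4) → 1 H
  atom 5: C, bond orders sum to 4 (valence 4) → 0 H
  atom 6: C, bond orders sum to 3 (valence 4) → 1 H
  atom 7: C, bond orders sum to 4 (valence 4) → 0 H
  atom 8: S, bond orders sum to 1 (valence 2) → 1 H
  atom 9: C, bond orders sum to 4 (valence 4) → 0 H
  atom 10: F (halogen, monovalent) → 0 H
  atom 11: F (halogen, monovalent) → 0 H
  atom 12: F (halogen, monovalent) → 0 H
Totals → C:7, H:4, F:3, I:1, S:1.

C7H4F3IS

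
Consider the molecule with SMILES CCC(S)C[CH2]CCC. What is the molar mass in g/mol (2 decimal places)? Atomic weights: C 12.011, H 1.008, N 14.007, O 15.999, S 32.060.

146.29 g/mol

First, the molecular formula is C8H18S (counting implicit H from valence).
  C: 8 × 12.011 = 96.088
  H: 18 × 1.008 = 18.144
  S: 1 × 32.060 = 32.060
Sum: 8×12.011 + 18×1.008 + 1×32.060 = 146.292 → 146.29 g/mol.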